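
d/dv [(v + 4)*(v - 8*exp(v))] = v - (v + 4)*(8*exp(v) - 1) - 8*exp(v)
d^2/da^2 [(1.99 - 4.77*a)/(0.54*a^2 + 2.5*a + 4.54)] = (-(1.08*a + 2.5)*(2.16*a + 5.0)*(4.77*a - 1.99) + (15.4548*a + 21.7008)*(0.54*a^2 + 2.5*a + 4.54))/(0.54*a^2 + 2.5*a + 4.54)^3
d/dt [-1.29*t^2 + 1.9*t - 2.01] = 1.9 - 2.58*t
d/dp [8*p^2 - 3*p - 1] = 16*p - 3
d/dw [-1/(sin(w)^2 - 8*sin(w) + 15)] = 2*(sin(w) - 4)*cos(w)/(sin(w)^2 - 8*sin(w) + 15)^2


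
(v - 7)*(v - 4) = v^2 - 11*v + 28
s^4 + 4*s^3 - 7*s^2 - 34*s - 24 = (s - 3)*(s + 1)*(s + 2)*(s + 4)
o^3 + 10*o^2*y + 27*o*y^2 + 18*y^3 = (o + y)*(o + 3*y)*(o + 6*y)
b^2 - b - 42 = (b - 7)*(b + 6)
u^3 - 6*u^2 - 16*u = u*(u - 8)*(u + 2)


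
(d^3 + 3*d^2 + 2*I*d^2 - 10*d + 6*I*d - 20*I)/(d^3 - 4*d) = (d^2 + d*(5 + 2*I) + 10*I)/(d*(d + 2))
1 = 1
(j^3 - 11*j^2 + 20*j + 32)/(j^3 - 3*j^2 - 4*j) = (j - 8)/j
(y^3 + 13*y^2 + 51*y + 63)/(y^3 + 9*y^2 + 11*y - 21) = (y + 3)/(y - 1)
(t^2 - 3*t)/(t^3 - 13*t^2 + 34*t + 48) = t*(t - 3)/(t^3 - 13*t^2 + 34*t + 48)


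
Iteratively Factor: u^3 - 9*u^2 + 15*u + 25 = (u - 5)*(u^2 - 4*u - 5) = (u - 5)*(u + 1)*(u - 5)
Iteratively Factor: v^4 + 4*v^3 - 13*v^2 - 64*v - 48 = (v + 3)*(v^3 + v^2 - 16*v - 16) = (v + 3)*(v + 4)*(v^2 - 3*v - 4) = (v + 1)*(v + 3)*(v + 4)*(v - 4)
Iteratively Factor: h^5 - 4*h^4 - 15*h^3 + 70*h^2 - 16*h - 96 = (h - 3)*(h^4 - h^3 - 18*h^2 + 16*h + 32) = (h - 3)*(h - 2)*(h^3 + h^2 - 16*h - 16) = (h - 4)*(h - 3)*(h - 2)*(h^2 + 5*h + 4) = (h - 4)*(h - 3)*(h - 2)*(h + 4)*(h + 1)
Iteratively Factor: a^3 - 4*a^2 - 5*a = (a)*(a^2 - 4*a - 5) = a*(a - 5)*(a + 1)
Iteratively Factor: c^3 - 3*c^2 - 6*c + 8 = (c - 1)*(c^2 - 2*c - 8) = (c - 1)*(c + 2)*(c - 4)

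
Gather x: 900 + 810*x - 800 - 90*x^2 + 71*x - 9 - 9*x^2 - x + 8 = -99*x^2 + 880*x + 99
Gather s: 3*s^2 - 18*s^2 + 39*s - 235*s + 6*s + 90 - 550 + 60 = -15*s^2 - 190*s - 400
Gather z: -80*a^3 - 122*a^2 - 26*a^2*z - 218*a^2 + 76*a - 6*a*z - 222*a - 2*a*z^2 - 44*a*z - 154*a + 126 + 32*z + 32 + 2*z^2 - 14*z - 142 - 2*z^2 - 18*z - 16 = -80*a^3 - 340*a^2 - 2*a*z^2 - 300*a + z*(-26*a^2 - 50*a)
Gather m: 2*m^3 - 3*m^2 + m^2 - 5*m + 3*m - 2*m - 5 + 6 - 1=2*m^3 - 2*m^2 - 4*m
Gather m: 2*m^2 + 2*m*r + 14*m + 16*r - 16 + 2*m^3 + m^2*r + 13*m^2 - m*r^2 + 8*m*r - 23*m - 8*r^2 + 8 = 2*m^3 + m^2*(r + 15) + m*(-r^2 + 10*r - 9) - 8*r^2 + 16*r - 8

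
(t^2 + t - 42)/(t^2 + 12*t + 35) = (t - 6)/(t + 5)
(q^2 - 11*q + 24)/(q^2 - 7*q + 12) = (q - 8)/(q - 4)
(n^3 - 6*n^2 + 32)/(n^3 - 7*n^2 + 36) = (n^2 - 8*n + 16)/(n^2 - 9*n + 18)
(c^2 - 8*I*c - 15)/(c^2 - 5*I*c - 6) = (c - 5*I)/(c - 2*I)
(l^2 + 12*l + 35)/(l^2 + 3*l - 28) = (l + 5)/(l - 4)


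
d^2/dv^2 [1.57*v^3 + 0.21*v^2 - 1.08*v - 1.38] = 9.42*v + 0.42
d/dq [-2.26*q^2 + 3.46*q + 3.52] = 3.46 - 4.52*q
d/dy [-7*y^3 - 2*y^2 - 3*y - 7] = -21*y^2 - 4*y - 3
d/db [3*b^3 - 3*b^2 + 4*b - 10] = 9*b^2 - 6*b + 4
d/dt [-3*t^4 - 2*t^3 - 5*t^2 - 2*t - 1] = -12*t^3 - 6*t^2 - 10*t - 2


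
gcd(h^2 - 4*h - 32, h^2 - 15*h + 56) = h - 8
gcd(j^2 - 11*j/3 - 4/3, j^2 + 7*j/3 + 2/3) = j + 1/3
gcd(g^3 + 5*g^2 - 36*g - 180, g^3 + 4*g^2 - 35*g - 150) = g^2 - g - 30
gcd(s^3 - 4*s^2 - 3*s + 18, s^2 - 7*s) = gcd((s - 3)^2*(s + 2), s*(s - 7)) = 1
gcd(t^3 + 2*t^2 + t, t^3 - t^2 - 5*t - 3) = t^2 + 2*t + 1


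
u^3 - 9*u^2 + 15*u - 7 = (u - 7)*(u - 1)^2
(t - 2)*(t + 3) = t^2 + t - 6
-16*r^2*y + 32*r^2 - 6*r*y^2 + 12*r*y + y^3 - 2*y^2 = (-8*r + y)*(2*r + y)*(y - 2)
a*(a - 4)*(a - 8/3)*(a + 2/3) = a^4 - 6*a^3 + 56*a^2/9 + 64*a/9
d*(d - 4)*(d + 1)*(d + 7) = d^4 + 4*d^3 - 25*d^2 - 28*d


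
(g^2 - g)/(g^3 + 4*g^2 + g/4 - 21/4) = 4*g/(4*g^2 + 20*g + 21)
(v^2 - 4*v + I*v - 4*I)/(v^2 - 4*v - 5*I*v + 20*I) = (v + I)/(v - 5*I)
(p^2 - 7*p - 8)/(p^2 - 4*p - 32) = (p + 1)/(p + 4)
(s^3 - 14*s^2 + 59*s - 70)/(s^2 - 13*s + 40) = (s^2 - 9*s + 14)/(s - 8)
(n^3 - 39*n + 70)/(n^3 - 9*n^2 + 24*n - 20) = (n + 7)/(n - 2)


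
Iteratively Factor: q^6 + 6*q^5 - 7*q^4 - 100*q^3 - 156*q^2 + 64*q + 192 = (q - 4)*(q^5 + 10*q^4 + 33*q^3 + 32*q^2 - 28*q - 48) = (q - 4)*(q + 2)*(q^4 + 8*q^3 + 17*q^2 - 2*q - 24) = (q - 4)*(q - 1)*(q + 2)*(q^3 + 9*q^2 + 26*q + 24) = (q - 4)*(q - 1)*(q + 2)*(q + 3)*(q^2 + 6*q + 8) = (q - 4)*(q - 1)*(q + 2)^2*(q + 3)*(q + 4)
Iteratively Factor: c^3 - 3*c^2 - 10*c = (c + 2)*(c^2 - 5*c) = (c - 5)*(c + 2)*(c)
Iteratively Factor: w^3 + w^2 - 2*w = (w - 1)*(w^2 + 2*w) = w*(w - 1)*(w + 2)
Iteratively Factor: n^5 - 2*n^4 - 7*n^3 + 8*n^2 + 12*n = (n + 2)*(n^4 - 4*n^3 + n^2 + 6*n) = (n + 1)*(n + 2)*(n^3 - 5*n^2 + 6*n) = n*(n + 1)*(n + 2)*(n^2 - 5*n + 6) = n*(n - 2)*(n + 1)*(n + 2)*(n - 3)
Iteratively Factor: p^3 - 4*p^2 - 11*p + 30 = (p - 2)*(p^2 - 2*p - 15) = (p - 2)*(p + 3)*(p - 5)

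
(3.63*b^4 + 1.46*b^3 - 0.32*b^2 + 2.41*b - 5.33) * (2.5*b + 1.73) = 9.075*b^5 + 9.9299*b^4 + 1.7258*b^3 + 5.4714*b^2 - 9.1557*b - 9.2209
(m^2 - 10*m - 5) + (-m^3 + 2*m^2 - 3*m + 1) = -m^3 + 3*m^2 - 13*m - 4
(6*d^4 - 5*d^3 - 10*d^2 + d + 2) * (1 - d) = -6*d^5 + 11*d^4 + 5*d^3 - 11*d^2 - d + 2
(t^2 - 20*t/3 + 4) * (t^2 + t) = t^4 - 17*t^3/3 - 8*t^2/3 + 4*t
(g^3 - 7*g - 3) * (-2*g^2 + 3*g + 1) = -2*g^5 + 3*g^4 + 15*g^3 - 15*g^2 - 16*g - 3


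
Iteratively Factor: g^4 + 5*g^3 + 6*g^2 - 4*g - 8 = (g + 2)*(g^3 + 3*g^2 - 4) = (g + 2)^2*(g^2 + g - 2) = (g - 1)*(g + 2)^2*(g + 2)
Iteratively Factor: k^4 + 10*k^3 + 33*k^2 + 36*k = (k)*(k^3 + 10*k^2 + 33*k + 36) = k*(k + 4)*(k^2 + 6*k + 9) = k*(k + 3)*(k + 4)*(k + 3)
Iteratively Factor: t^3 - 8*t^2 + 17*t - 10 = (t - 5)*(t^2 - 3*t + 2) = (t - 5)*(t - 1)*(t - 2)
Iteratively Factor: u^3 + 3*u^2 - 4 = (u - 1)*(u^2 + 4*u + 4) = (u - 1)*(u + 2)*(u + 2)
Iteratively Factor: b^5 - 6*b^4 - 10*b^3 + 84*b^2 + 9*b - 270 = (b + 3)*(b^4 - 9*b^3 + 17*b^2 + 33*b - 90) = (b - 3)*(b + 3)*(b^3 - 6*b^2 - b + 30) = (b - 3)^2*(b + 3)*(b^2 - 3*b - 10) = (b - 3)^2*(b + 2)*(b + 3)*(b - 5)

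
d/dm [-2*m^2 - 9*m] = -4*m - 9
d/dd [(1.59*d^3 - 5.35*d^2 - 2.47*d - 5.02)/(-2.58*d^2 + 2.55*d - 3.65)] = (-4.1022*d^4 + 8.109*d^3 - 37.4256*d^2 + 13.1518*d + 21.8165)/(6.6564*d^4 - 13.158*d^3 + 25.3365*d^2 - 18.615*d + 13.3225)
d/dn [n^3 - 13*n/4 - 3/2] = 3*n^2 - 13/4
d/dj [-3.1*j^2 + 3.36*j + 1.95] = 3.36 - 6.2*j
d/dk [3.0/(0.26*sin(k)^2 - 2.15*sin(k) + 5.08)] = (6.45 - 1.56*sin(k))*cos(k)/(0.26*sin(k)^2 - 2.15*sin(k) + 5.08)^2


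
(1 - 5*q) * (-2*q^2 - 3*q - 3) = 10*q^3 + 13*q^2 + 12*q - 3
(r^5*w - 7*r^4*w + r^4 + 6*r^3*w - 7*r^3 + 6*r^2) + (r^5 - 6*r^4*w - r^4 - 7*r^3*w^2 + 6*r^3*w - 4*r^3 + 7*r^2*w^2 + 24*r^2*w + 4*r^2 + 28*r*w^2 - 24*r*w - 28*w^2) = r^5*w + r^5 - 13*r^4*w - 7*r^3*w^2 + 12*r^3*w - 11*r^3 + 7*r^2*w^2 + 24*r^2*w + 10*r^2 + 28*r*w^2 - 24*r*w - 28*w^2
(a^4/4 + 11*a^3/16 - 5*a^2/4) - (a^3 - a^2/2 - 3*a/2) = a^4/4 - 5*a^3/16 - 3*a^2/4 + 3*a/2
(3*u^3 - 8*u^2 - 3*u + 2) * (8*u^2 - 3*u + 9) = 24*u^5 - 73*u^4 + 27*u^3 - 47*u^2 - 33*u + 18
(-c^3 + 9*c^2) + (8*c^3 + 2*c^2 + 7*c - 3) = 7*c^3 + 11*c^2 + 7*c - 3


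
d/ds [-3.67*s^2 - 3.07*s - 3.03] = -7.34*s - 3.07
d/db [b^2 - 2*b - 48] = 2*b - 2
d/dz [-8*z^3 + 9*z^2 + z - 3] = -24*z^2 + 18*z + 1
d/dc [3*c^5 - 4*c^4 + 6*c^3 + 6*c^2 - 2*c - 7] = 15*c^4 - 16*c^3 + 18*c^2 + 12*c - 2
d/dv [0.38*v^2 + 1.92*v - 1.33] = 0.76*v + 1.92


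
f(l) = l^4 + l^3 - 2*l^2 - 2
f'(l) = 4*l^3 + 3*l^2 - 4*l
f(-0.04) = -2.00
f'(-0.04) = 0.16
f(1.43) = 1.02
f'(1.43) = 12.11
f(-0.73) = -3.17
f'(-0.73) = 2.96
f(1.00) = -2.00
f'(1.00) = 3.00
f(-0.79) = -3.35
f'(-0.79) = 3.06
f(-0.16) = -2.05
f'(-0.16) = 0.70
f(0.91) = -2.22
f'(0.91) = 1.86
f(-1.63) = -4.59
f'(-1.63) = -2.83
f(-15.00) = 46798.00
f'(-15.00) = -12765.00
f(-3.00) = 34.00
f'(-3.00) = -69.00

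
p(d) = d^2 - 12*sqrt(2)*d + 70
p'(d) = 2*d - 12*sqrt(2)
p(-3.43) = 139.97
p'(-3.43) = -23.83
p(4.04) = 17.76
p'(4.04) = -8.89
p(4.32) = 15.35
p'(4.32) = -8.33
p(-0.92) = 86.46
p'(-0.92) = -18.81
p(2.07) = 39.16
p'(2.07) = -12.83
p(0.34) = 64.35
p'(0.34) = -16.29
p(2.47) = 34.18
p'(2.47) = -12.03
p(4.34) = 15.18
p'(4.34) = -8.29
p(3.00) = 28.09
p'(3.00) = -10.97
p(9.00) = -1.74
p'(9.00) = 1.03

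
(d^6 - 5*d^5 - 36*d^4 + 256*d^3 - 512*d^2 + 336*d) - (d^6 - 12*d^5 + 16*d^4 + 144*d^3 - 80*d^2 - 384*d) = 7*d^5 - 52*d^4 + 112*d^3 - 432*d^2 + 720*d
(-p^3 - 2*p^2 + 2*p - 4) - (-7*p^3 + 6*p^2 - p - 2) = 6*p^3 - 8*p^2 + 3*p - 2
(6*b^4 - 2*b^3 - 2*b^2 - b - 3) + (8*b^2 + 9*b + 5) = 6*b^4 - 2*b^3 + 6*b^2 + 8*b + 2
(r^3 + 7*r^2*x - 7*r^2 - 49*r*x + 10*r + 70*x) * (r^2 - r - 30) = r^5 + 7*r^4*x - 8*r^4 - 56*r^3*x - 13*r^3 - 91*r^2*x + 200*r^2 + 1400*r*x - 300*r - 2100*x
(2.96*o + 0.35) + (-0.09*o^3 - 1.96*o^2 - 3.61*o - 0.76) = -0.09*o^3 - 1.96*o^2 - 0.65*o - 0.41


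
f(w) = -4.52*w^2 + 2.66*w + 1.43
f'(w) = 2.66 - 9.04*w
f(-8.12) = -318.19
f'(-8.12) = 76.06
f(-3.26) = -55.28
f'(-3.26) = 32.13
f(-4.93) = -121.54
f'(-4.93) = 47.23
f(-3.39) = -59.53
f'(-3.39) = 33.31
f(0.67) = 1.18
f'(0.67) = -3.40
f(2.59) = -22.00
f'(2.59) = -20.75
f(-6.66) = -216.77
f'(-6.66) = 62.87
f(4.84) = -91.58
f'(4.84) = -41.09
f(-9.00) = -388.63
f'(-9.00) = 84.02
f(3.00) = -31.27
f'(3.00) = -24.46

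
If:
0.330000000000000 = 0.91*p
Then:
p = 0.36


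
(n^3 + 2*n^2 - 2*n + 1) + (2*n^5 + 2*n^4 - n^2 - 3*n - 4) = 2*n^5 + 2*n^4 + n^3 + n^2 - 5*n - 3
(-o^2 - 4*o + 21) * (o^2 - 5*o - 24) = -o^4 + o^3 + 65*o^2 - 9*o - 504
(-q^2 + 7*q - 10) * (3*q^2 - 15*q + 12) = -3*q^4 + 36*q^3 - 147*q^2 + 234*q - 120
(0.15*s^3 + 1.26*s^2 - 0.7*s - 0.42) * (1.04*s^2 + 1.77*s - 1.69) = 0.156*s^5 + 1.5759*s^4 + 1.2487*s^3 - 3.8052*s^2 + 0.4396*s + 0.7098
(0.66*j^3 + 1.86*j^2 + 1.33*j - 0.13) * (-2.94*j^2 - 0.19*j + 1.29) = -1.9404*j^5 - 5.5938*j^4 - 3.4122*j^3 + 2.5289*j^2 + 1.7404*j - 0.1677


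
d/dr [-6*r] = -6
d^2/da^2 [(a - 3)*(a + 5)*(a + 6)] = 6*a + 16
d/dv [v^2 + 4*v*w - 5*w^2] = 2*v + 4*w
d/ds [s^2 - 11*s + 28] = 2*s - 11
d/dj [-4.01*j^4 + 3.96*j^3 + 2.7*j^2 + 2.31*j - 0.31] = -16.04*j^3 + 11.88*j^2 + 5.4*j + 2.31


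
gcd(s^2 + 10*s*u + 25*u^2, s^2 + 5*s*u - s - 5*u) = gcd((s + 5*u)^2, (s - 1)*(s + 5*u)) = s + 5*u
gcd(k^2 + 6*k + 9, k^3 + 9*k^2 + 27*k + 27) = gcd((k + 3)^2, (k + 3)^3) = k^2 + 6*k + 9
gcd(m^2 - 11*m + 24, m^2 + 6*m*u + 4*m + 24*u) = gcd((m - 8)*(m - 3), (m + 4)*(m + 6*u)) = 1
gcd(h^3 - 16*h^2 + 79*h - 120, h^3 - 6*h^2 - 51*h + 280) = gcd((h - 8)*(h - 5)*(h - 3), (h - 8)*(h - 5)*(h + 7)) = h^2 - 13*h + 40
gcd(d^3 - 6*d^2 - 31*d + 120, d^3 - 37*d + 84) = d - 3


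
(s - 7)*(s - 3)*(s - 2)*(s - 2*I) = s^4 - 12*s^3 - 2*I*s^3 + 41*s^2 + 24*I*s^2 - 42*s - 82*I*s + 84*I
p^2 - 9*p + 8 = (p - 8)*(p - 1)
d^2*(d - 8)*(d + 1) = d^4 - 7*d^3 - 8*d^2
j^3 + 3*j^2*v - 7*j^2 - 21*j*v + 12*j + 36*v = (j - 4)*(j - 3)*(j + 3*v)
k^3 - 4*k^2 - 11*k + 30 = (k - 5)*(k - 2)*(k + 3)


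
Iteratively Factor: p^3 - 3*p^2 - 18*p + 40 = (p + 4)*(p^2 - 7*p + 10) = (p - 5)*(p + 4)*(p - 2)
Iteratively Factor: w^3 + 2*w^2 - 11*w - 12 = (w + 1)*(w^2 + w - 12) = (w - 3)*(w + 1)*(w + 4)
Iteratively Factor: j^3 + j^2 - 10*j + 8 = (j - 2)*(j^2 + 3*j - 4) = (j - 2)*(j + 4)*(j - 1)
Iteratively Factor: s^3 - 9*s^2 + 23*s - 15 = (s - 5)*(s^2 - 4*s + 3) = (s - 5)*(s - 1)*(s - 3)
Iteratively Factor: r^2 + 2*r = (r + 2)*(r)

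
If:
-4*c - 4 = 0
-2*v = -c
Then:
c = -1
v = -1/2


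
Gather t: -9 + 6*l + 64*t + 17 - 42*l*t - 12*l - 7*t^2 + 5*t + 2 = -6*l - 7*t^2 + t*(69 - 42*l) + 10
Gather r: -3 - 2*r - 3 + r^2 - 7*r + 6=r^2 - 9*r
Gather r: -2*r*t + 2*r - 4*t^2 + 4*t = r*(2 - 2*t) - 4*t^2 + 4*t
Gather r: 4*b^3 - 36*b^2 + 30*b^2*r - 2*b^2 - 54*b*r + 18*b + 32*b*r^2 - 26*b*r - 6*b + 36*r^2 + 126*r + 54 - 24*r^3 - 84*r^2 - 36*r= 4*b^3 - 38*b^2 + 12*b - 24*r^3 + r^2*(32*b - 48) + r*(30*b^2 - 80*b + 90) + 54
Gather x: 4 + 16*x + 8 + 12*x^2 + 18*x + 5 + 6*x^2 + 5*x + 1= 18*x^2 + 39*x + 18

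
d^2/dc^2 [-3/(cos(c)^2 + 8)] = 6*(2*sin(c)^4 + 15*sin(c)^2 - 9)/(cos(c)^2 + 8)^3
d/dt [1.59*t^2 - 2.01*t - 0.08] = 3.18*t - 2.01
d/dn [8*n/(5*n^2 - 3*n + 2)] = 8*(2 - 5*n^2)/(25*n^4 - 30*n^3 + 29*n^2 - 12*n + 4)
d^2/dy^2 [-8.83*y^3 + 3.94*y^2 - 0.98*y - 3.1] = 7.88 - 52.98*y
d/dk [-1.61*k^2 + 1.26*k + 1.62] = 1.26 - 3.22*k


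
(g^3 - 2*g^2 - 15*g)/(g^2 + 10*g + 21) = g*(g - 5)/(g + 7)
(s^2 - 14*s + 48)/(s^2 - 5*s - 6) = (s - 8)/(s + 1)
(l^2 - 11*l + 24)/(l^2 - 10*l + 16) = (l - 3)/(l - 2)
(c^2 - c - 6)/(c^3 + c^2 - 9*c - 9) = (c + 2)/(c^2 + 4*c + 3)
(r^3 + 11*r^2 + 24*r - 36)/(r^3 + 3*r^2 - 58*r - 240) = (r^2 + 5*r - 6)/(r^2 - 3*r - 40)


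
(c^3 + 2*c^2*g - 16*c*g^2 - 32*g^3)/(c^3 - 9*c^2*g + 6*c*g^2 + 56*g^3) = (c + 4*g)/(c - 7*g)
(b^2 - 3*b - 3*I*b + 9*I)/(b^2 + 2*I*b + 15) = (b - 3)/(b + 5*I)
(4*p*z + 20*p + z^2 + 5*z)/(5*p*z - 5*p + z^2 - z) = (4*p*z + 20*p + z^2 + 5*z)/(5*p*z - 5*p + z^2 - z)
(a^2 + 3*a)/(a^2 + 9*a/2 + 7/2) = 2*a*(a + 3)/(2*a^2 + 9*a + 7)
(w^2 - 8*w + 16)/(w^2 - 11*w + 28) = (w - 4)/(w - 7)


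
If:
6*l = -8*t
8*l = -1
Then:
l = -1/8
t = 3/32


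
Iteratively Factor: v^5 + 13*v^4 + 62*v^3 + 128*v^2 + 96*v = (v + 3)*(v^4 + 10*v^3 + 32*v^2 + 32*v) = v*(v + 3)*(v^3 + 10*v^2 + 32*v + 32) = v*(v + 3)*(v + 4)*(v^2 + 6*v + 8) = v*(v + 3)*(v + 4)^2*(v + 2)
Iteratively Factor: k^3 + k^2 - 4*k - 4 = (k + 1)*(k^2 - 4) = (k - 2)*(k + 1)*(k + 2)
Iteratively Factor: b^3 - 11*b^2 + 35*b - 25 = (b - 5)*(b^2 - 6*b + 5) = (b - 5)^2*(b - 1)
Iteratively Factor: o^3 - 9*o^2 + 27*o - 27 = (o - 3)*(o^2 - 6*o + 9) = (o - 3)^2*(o - 3)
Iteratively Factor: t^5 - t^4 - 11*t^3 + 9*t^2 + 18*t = (t - 3)*(t^4 + 2*t^3 - 5*t^2 - 6*t) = t*(t - 3)*(t^3 + 2*t^2 - 5*t - 6) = t*(t - 3)*(t - 2)*(t^2 + 4*t + 3) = t*(t - 3)*(t - 2)*(t + 3)*(t + 1)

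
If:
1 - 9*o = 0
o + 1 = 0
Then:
No Solution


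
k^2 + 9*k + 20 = (k + 4)*(k + 5)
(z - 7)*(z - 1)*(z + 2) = z^3 - 6*z^2 - 9*z + 14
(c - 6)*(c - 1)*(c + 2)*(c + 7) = c^4 + 2*c^3 - 43*c^2 - 44*c + 84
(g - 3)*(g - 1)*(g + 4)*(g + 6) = g^4 + 6*g^3 - 13*g^2 - 66*g + 72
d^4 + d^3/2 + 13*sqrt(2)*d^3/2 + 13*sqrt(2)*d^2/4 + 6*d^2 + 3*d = d*(d + 1/2)*(d + sqrt(2)/2)*(d + 6*sqrt(2))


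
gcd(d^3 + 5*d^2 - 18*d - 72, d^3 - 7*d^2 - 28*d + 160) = d - 4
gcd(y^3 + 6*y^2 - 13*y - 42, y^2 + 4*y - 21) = y^2 + 4*y - 21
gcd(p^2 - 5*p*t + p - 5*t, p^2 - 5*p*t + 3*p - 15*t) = p - 5*t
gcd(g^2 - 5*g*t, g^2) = g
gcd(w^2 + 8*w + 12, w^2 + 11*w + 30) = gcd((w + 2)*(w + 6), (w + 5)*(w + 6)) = w + 6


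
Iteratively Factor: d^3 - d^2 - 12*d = (d)*(d^2 - d - 12) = d*(d + 3)*(d - 4)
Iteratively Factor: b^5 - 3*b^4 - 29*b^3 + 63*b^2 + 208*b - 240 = (b + 3)*(b^4 - 6*b^3 - 11*b^2 + 96*b - 80) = (b - 5)*(b + 3)*(b^3 - b^2 - 16*b + 16) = (b - 5)*(b - 1)*(b + 3)*(b^2 - 16) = (b - 5)*(b - 1)*(b + 3)*(b + 4)*(b - 4)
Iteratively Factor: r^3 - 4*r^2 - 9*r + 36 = (r - 3)*(r^2 - r - 12) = (r - 4)*(r - 3)*(r + 3)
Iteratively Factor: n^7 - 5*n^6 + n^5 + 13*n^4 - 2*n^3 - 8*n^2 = (n - 1)*(n^6 - 4*n^5 - 3*n^4 + 10*n^3 + 8*n^2) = (n - 1)*(n + 1)*(n^5 - 5*n^4 + 2*n^3 + 8*n^2) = (n - 1)*(n + 1)^2*(n^4 - 6*n^3 + 8*n^2) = n*(n - 1)*(n + 1)^2*(n^3 - 6*n^2 + 8*n) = n*(n - 2)*(n - 1)*(n + 1)^2*(n^2 - 4*n) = n*(n - 4)*(n - 2)*(n - 1)*(n + 1)^2*(n)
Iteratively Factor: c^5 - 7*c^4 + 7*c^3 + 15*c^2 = (c + 1)*(c^4 - 8*c^3 + 15*c^2) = (c - 3)*(c + 1)*(c^3 - 5*c^2) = c*(c - 3)*(c + 1)*(c^2 - 5*c) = c*(c - 5)*(c - 3)*(c + 1)*(c)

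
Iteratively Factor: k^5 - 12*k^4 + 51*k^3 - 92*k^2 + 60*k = (k - 2)*(k^4 - 10*k^3 + 31*k^2 - 30*k) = k*(k - 2)*(k^3 - 10*k^2 + 31*k - 30) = k*(k - 2)^2*(k^2 - 8*k + 15) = k*(k - 3)*(k - 2)^2*(k - 5)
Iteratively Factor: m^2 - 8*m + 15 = (m - 5)*(m - 3)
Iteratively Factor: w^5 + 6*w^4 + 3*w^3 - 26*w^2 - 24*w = (w + 4)*(w^4 + 2*w^3 - 5*w^2 - 6*w) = (w + 1)*(w + 4)*(w^3 + w^2 - 6*w) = (w - 2)*(w + 1)*(w + 4)*(w^2 + 3*w) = (w - 2)*(w + 1)*(w + 3)*(w + 4)*(w)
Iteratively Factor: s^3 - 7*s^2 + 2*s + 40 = (s + 2)*(s^2 - 9*s + 20) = (s - 5)*(s + 2)*(s - 4)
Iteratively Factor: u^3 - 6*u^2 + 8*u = (u)*(u^2 - 6*u + 8) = u*(u - 4)*(u - 2)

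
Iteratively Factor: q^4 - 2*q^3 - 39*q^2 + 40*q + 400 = (q - 5)*(q^3 + 3*q^2 - 24*q - 80) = (q - 5)*(q + 4)*(q^2 - q - 20) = (q - 5)*(q + 4)^2*(q - 5)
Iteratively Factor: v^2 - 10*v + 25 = (v - 5)*(v - 5)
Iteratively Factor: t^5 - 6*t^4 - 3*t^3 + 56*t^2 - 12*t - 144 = (t - 3)*(t^4 - 3*t^3 - 12*t^2 + 20*t + 48) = (t - 3)^2*(t^3 - 12*t - 16) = (t - 3)^2*(t + 2)*(t^2 - 2*t - 8) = (t - 3)^2*(t + 2)^2*(t - 4)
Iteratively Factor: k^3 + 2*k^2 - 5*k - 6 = (k + 1)*(k^2 + k - 6) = (k - 2)*(k + 1)*(k + 3)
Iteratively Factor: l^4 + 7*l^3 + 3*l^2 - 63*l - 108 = (l + 3)*(l^3 + 4*l^2 - 9*l - 36) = (l - 3)*(l + 3)*(l^2 + 7*l + 12) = (l - 3)*(l + 3)*(l + 4)*(l + 3)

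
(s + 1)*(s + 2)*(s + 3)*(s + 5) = s^4 + 11*s^3 + 41*s^2 + 61*s + 30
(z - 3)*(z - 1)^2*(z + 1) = z^4 - 4*z^3 + 2*z^2 + 4*z - 3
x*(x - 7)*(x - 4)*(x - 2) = x^4 - 13*x^3 + 50*x^2 - 56*x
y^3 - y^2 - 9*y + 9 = (y - 3)*(y - 1)*(y + 3)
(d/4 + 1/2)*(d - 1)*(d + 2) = d^3/4 + 3*d^2/4 - 1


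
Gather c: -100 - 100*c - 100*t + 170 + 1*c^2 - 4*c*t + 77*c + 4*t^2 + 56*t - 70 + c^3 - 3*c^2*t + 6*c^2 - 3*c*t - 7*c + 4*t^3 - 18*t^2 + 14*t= c^3 + c^2*(7 - 3*t) + c*(-7*t - 30) + 4*t^3 - 14*t^2 - 30*t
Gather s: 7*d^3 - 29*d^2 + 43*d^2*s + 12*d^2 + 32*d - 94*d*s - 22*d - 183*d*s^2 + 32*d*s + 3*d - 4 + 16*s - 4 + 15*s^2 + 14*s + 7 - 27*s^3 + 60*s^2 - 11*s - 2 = 7*d^3 - 17*d^2 + 13*d - 27*s^3 + s^2*(75 - 183*d) + s*(43*d^2 - 62*d + 19) - 3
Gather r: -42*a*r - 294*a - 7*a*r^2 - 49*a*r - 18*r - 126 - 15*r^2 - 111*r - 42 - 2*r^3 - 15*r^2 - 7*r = -294*a - 2*r^3 + r^2*(-7*a - 30) + r*(-91*a - 136) - 168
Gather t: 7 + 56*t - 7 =56*t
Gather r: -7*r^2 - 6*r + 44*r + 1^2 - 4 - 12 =-7*r^2 + 38*r - 15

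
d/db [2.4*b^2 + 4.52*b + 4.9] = 4.8*b + 4.52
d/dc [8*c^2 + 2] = 16*c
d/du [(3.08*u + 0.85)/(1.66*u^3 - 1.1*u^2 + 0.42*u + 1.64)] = (-10.2256*u^3 - 0.844999999999999*u^2 + 1.87*u + 4.6942)/(2.7556*u^6 - 3.652*u^5 + 2.6044*u^4 + 4.5208*u^3 - 3.4316*u^2 + 1.3776*u + 2.6896)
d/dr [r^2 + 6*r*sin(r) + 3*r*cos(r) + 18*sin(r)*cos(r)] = -3*r*sin(r) + 6*r*cos(r) + 2*r + 6*sin(r) + 3*cos(r) + 18*cos(2*r)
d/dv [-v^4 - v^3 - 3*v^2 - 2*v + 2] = -4*v^3 - 3*v^2 - 6*v - 2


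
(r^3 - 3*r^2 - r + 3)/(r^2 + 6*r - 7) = (r^2 - 2*r - 3)/(r + 7)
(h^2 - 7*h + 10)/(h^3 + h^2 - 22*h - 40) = (h - 2)/(h^2 + 6*h + 8)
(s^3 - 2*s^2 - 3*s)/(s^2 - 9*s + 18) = s*(s + 1)/(s - 6)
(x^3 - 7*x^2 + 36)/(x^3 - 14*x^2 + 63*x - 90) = (x + 2)/(x - 5)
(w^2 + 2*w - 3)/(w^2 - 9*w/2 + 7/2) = 2*(w + 3)/(2*w - 7)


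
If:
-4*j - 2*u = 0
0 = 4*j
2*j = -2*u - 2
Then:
No Solution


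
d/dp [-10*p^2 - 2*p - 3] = -20*p - 2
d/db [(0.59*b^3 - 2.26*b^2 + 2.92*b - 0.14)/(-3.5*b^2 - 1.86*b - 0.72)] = (-2.065*b^4 - 2.1948*b^3 + 13.1492*b^2 + 2.2744*b - 2.3628)/(12.25*b^4 + 13.02*b^3 + 8.4996*b^2 + 2.6784*b + 0.5184)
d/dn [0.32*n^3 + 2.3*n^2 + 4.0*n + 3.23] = 0.96*n^2 + 4.6*n + 4.0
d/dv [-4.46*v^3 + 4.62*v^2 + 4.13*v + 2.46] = -13.38*v^2 + 9.24*v + 4.13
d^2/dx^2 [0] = 0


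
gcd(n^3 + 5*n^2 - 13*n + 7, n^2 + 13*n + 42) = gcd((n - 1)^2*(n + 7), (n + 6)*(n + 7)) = n + 7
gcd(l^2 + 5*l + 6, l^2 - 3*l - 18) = l + 3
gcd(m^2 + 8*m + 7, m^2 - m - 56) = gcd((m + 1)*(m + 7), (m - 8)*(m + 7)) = m + 7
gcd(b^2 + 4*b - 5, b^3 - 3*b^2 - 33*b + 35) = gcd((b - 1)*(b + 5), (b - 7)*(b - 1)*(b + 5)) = b^2 + 4*b - 5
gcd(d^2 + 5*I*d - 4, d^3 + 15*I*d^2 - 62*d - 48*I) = d + I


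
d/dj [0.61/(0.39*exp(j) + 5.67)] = -0.2379*exp(j)/(0.39*exp(j) + 5.67)^2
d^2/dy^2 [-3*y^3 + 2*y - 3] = -18*y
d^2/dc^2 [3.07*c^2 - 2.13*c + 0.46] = 6.14000000000000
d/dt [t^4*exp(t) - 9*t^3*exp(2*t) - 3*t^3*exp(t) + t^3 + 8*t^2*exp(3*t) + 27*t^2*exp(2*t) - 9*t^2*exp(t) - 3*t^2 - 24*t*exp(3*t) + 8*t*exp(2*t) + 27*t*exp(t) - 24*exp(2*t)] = t^4*exp(t) - 18*t^3*exp(2*t) + t^3*exp(t) + 24*t^2*exp(3*t) + 27*t^2*exp(2*t) - 18*t^2*exp(t) + 3*t^2 - 56*t*exp(3*t) + 70*t*exp(2*t) + 9*t*exp(t) - 6*t - 24*exp(3*t) - 40*exp(2*t) + 27*exp(t)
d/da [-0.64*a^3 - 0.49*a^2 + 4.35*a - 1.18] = -1.92*a^2 - 0.98*a + 4.35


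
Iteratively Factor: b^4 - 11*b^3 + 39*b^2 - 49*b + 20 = (b - 1)*(b^3 - 10*b^2 + 29*b - 20) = (b - 1)^2*(b^2 - 9*b + 20) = (b - 5)*(b - 1)^2*(b - 4)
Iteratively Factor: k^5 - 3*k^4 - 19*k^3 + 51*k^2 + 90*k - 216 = (k - 2)*(k^4 - k^3 - 21*k^2 + 9*k + 108) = (k - 2)*(k + 3)*(k^3 - 4*k^2 - 9*k + 36) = (k - 3)*(k - 2)*(k + 3)*(k^2 - k - 12) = (k - 3)*(k - 2)*(k + 3)^2*(k - 4)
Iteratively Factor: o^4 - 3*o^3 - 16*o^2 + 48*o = (o + 4)*(o^3 - 7*o^2 + 12*o) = (o - 4)*(o + 4)*(o^2 - 3*o) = (o - 4)*(o - 3)*(o + 4)*(o)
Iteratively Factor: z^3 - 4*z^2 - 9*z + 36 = (z - 4)*(z^2 - 9) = (z - 4)*(z + 3)*(z - 3)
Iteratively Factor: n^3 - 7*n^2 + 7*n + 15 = (n - 3)*(n^2 - 4*n - 5) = (n - 3)*(n + 1)*(n - 5)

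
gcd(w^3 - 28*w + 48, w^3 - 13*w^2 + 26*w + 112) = 1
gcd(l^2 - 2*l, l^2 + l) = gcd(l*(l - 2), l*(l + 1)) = l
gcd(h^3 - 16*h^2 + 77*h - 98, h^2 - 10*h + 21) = h - 7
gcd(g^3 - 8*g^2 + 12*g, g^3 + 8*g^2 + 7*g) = g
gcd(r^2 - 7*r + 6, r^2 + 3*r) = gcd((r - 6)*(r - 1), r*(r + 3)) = 1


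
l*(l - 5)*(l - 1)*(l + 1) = l^4 - 5*l^3 - l^2 + 5*l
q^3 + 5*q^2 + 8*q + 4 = (q + 1)*(q + 2)^2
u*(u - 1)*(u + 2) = u^3 + u^2 - 2*u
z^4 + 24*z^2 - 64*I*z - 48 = (z - 2*I)^3*(z + 6*I)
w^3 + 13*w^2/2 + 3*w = w*(w + 1/2)*(w + 6)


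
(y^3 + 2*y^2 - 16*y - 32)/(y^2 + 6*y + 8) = y - 4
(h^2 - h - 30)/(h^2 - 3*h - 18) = (h + 5)/(h + 3)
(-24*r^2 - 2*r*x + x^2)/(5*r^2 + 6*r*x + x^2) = (-24*r^2 - 2*r*x + x^2)/(5*r^2 + 6*r*x + x^2)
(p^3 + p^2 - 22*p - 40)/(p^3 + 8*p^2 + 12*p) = (p^2 - p - 20)/(p*(p + 6))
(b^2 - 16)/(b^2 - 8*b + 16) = (b + 4)/(b - 4)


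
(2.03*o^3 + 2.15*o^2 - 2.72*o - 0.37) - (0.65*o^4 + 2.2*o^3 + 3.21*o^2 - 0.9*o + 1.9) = -0.65*o^4 - 0.17*o^3 - 1.06*o^2 - 1.82*o - 2.27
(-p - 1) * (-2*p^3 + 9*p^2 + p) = 2*p^4 - 7*p^3 - 10*p^2 - p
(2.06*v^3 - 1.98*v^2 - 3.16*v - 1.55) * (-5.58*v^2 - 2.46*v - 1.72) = -11.4948*v^5 + 5.9808*v^4 + 18.9604*v^3 + 19.8282*v^2 + 9.2482*v + 2.666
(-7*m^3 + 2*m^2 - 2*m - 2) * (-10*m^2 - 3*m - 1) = 70*m^5 + m^4 + 21*m^3 + 24*m^2 + 8*m + 2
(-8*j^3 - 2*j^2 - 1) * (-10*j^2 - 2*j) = 80*j^5 + 36*j^4 + 4*j^3 + 10*j^2 + 2*j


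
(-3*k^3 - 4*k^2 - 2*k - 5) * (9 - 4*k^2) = 12*k^5 + 16*k^4 - 19*k^3 - 16*k^2 - 18*k - 45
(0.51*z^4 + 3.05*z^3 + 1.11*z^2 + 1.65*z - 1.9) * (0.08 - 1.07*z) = -0.5457*z^5 - 3.2227*z^4 - 0.9437*z^3 - 1.6767*z^2 + 2.165*z - 0.152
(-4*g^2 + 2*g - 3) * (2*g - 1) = -8*g^3 + 8*g^2 - 8*g + 3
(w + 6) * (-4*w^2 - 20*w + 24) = -4*w^3 - 44*w^2 - 96*w + 144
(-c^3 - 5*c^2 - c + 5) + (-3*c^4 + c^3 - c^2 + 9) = -3*c^4 - 6*c^2 - c + 14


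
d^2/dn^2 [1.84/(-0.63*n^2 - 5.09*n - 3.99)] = (1.460592*n^2 + 11.800656*n - 1.84*(1.26*n + 5.09)*(2.52*n + 10.18) + 9.250416)/(0.63*n^2 + 5.09*n + 3.99)^3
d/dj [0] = 0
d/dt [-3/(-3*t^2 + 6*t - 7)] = 18*(1 - t)/(3*t^2 - 6*t + 7)^2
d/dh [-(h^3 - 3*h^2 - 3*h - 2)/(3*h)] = -2*h/3 + 1 - 2/(3*h^2)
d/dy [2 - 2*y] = -2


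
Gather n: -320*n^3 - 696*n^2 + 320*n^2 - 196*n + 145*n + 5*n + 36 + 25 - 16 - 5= -320*n^3 - 376*n^2 - 46*n + 40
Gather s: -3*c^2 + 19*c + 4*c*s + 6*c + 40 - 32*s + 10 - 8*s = -3*c^2 + 25*c + s*(4*c - 40) + 50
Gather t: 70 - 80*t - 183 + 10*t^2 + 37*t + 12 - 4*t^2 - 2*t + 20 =6*t^2 - 45*t - 81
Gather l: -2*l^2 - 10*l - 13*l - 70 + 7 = -2*l^2 - 23*l - 63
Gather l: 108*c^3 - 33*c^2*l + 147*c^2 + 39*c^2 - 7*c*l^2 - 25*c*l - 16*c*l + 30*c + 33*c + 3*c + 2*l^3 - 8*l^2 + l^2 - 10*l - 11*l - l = 108*c^3 + 186*c^2 + 66*c + 2*l^3 + l^2*(-7*c - 7) + l*(-33*c^2 - 41*c - 22)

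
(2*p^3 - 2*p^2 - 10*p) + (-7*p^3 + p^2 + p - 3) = -5*p^3 - p^2 - 9*p - 3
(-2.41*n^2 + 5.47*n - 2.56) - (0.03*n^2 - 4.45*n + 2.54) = -2.44*n^2 + 9.92*n - 5.1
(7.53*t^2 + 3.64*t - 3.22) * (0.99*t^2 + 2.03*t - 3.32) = 7.4547*t^4 + 18.8895*t^3 - 20.7982*t^2 - 18.6214*t + 10.6904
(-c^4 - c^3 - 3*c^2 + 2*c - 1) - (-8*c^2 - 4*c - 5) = -c^4 - c^3 + 5*c^2 + 6*c + 4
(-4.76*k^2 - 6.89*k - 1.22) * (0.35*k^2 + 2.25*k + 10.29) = -1.666*k^4 - 13.1215*k^3 - 64.9099*k^2 - 73.6431*k - 12.5538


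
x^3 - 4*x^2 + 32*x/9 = x*(x - 8/3)*(x - 4/3)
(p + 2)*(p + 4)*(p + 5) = p^3 + 11*p^2 + 38*p + 40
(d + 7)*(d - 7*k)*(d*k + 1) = d^3*k - 7*d^2*k^2 + 7*d^2*k + d^2 - 49*d*k^2 - 7*d*k + 7*d - 49*k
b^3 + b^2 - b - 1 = (b - 1)*(b + 1)^2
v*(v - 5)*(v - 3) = v^3 - 8*v^2 + 15*v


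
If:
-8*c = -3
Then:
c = 3/8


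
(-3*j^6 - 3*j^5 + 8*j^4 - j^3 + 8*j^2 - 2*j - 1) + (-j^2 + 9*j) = -3*j^6 - 3*j^5 + 8*j^4 - j^3 + 7*j^2 + 7*j - 1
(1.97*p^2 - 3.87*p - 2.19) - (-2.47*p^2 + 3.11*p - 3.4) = 4.44*p^2 - 6.98*p + 1.21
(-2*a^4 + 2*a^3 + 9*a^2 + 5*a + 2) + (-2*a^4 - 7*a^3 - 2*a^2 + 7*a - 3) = -4*a^4 - 5*a^3 + 7*a^2 + 12*a - 1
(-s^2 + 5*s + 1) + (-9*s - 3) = -s^2 - 4*s - 2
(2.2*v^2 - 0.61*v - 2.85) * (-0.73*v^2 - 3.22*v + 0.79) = -1.606*v^4 - 6.6387*v^3 + 5.7827*v^2 + 8.6951*v - 2.2515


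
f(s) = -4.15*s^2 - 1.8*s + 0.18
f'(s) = -8.3*s - 1.8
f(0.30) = -0.73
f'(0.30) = -4.29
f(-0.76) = -0.85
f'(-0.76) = 4.51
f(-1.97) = -12.38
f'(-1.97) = 14.55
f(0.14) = -0.15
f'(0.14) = -2.96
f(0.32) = -0.82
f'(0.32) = -4.46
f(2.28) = -25.50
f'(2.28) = -20.72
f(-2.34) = -18.33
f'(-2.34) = 17.62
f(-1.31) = -4.58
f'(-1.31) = 9.07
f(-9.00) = -319.77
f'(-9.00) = 72.90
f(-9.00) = -319.77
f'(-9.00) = 72.90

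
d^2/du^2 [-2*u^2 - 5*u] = -4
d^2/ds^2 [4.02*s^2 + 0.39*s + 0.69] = 8.04000000000000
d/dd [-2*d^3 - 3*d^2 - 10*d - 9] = -6*d^2 - 6*d - 10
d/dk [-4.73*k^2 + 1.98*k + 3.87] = 1.98 - 9.46*k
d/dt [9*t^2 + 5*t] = 18*t + 5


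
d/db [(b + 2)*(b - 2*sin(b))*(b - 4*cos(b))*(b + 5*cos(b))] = -(b + 2)*(b - 2*sin(b))*(b - 4*cos(b))*(5*sin(b) - 1) + (b + 2)*(b - 2*sin(b))*(b + 5*cos(b))*(4*sin(b) + 1) - (b + 2)*(b - 4*cos(b))*(b + 5*cos(b))*(2*cos(b) - 1) + (b - 2*sin(b))*(b - 4*cos(b))*(b + 5*cos(b))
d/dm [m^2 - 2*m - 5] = 2*m - 2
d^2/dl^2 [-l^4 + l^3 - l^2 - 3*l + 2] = -12*l^2 + 6*l - 2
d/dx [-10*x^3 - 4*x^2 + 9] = 2*x*(-15*x - 4)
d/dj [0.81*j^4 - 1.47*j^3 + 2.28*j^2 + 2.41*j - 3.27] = 3.24*j^3 - 4.41*j^2 + 4.56*j + 2.41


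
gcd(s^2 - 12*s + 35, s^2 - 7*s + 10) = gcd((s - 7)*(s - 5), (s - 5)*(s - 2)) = s - 5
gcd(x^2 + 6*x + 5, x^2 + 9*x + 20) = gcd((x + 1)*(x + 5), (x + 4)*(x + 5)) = x + 5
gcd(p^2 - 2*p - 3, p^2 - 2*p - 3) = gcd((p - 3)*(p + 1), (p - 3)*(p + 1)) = p^2 - 2*p - 3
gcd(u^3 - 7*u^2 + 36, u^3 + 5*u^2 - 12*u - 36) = u^2 - u - 6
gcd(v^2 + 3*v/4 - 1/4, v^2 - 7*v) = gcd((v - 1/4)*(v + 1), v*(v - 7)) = 1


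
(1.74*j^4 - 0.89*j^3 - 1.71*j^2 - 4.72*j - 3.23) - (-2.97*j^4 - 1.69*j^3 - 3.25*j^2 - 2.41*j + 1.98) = 4.71*j^4 + 0.8*j^3 + 1.54*j^2 - 2.31*j - 5.21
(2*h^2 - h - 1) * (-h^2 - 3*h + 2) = -2*h^4 - 5*h^3 + 8*h^2 + h - 2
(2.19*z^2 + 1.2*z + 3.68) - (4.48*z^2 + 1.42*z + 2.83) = -2.29*z^2 - 0.22*z + 0.85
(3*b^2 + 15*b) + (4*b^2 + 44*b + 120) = 7*b^2 + 59*b + 120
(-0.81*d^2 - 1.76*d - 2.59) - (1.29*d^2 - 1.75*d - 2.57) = -2.1*d^2 - 0.01*d - 0.02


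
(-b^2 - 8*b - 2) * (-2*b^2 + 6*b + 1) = 2*b^4 + 10*b^3 - 45*b^2 - 20*b - 2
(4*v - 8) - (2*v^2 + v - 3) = -2*v^2 + 3*v - 5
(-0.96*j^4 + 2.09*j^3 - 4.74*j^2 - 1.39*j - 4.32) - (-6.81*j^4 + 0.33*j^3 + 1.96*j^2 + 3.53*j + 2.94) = 5.85*j^4 + 1.76*j^3 - 6.7*j^2 - 4.92*j - 7.26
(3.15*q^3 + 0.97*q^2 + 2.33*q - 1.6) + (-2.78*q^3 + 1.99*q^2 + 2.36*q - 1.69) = 0.37*q^3 + 2.96*q^2 + 4.69*q - 3.29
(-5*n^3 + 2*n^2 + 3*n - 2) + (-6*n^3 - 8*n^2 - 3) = -11*n^3 - 6*n^2 + 3*n - 5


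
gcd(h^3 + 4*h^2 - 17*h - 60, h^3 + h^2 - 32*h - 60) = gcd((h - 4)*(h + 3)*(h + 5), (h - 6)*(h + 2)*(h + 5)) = h + 5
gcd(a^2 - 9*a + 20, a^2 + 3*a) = 1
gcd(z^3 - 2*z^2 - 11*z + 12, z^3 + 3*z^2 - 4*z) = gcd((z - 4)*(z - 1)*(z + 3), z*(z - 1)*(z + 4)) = z - 1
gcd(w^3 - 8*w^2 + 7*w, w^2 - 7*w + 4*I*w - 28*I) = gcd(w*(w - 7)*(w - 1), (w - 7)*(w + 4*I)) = w - 7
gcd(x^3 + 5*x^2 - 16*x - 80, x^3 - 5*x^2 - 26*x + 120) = x^2 + x - 20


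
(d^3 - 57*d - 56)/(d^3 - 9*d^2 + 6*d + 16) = (d + 7)/(d - 2)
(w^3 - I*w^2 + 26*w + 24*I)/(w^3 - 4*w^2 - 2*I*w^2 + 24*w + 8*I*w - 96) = (w + I)/(w - 4)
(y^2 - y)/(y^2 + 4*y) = (y - 1)/(y + 4)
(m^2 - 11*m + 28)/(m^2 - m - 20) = (-m^2 + 11*m - 28)/(-m^2 + m + 20)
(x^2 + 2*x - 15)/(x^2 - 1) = (x^2 + 2*x - 15)/(x^2 - 1)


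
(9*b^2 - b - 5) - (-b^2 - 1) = 10*b^2 - b - 4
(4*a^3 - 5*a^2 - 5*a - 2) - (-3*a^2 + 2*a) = 4*a^3 - 2*a^2 - 7*a - 2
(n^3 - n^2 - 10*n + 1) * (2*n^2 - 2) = 2*n^5 - 2*n^4 - 22*n^3 + 4*n^2 + 20*n - 2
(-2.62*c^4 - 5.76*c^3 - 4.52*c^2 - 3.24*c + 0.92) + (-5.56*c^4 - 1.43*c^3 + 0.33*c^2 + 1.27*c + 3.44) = -8.18*c^4 - 7.19*c^3 - 4.19*c^2 - 1.97*c + 4.36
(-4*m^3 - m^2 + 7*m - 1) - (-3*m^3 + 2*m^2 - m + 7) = -m^3 - 3*m^2 + 8*m - 8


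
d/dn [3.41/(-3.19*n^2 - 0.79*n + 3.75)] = (21.7558*n + 2.6939)/(3.19*n^2 + 0.79*n - 3.75)^2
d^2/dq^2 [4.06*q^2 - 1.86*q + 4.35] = 8.12000000000000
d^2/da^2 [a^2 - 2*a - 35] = 2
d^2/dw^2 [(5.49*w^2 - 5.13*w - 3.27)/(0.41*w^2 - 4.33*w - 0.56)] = (17.768088*w^3 + 4.26490200000001*w^2 + 27.764298*w - 95.797614)/(0.068921*w^6 - 2.183619*w^5 + 22.778739*w^4 - 75.217729*w^3 - 31.112424*w^2 - 4.073664*w - 0.175616)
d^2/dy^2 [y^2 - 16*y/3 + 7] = 2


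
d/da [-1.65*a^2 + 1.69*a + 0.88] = 1.69 - 3.3*a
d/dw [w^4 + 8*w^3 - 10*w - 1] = 4*w^3 + 24*w^2 - 10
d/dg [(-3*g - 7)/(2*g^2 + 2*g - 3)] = (6*g^2 + 28*g + 23)/(4*g^4 + 8*g^3 - 8*g^2 - 12*g + 9)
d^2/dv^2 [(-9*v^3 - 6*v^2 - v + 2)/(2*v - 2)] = (-9*v^3 + 27*v^2 - 27*v - 5)/(v^3 - 3*v^2 + 3*v - 1)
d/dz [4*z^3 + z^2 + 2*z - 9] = 12*z^2 + 2*z + 2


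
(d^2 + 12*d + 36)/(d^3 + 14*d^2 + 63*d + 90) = (d + 6)/(d^2 + 8*d + 15)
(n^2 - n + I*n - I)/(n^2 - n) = (n + I)/n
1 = 1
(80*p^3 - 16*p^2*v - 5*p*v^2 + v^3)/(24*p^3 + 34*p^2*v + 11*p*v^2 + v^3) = (20*p^2 - 9*p*v + v^2)/(6*p^2 + 7*p*v + v^2)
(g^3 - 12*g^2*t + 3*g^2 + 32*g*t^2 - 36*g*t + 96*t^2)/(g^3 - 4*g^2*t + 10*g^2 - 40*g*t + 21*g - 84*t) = (g - 8*t)/(g + 7)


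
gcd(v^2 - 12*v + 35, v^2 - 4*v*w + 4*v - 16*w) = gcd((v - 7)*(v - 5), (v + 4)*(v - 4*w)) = 1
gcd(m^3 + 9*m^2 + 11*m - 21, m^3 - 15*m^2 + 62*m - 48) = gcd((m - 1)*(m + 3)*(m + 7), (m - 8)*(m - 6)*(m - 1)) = m - 1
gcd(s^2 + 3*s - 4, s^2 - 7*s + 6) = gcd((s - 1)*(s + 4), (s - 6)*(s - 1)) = s - 1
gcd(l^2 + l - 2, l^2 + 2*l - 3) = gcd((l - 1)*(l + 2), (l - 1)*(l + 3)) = l - 1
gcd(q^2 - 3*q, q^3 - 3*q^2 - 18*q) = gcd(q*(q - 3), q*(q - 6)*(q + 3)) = q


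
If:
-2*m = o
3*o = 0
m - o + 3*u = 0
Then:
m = 0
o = 0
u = 0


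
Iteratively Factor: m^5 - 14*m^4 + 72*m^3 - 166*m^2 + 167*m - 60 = (m - 5)*(m^4 - 9*m^3 + 27*m^2 - 31*m + 12) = (m - 5)*(m - 4)*(m^3 - 5*m^2 + 7*m - 3) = (m - 5)*(m - 4)*(m - 1)*(m^2 - 4*m + 3) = (m - 5)*(m - 4)*(m - 1)^2*(m - 3)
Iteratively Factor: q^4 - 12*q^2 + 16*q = (q - 2)*(q^3 + 2*q^2 - 8*q) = (q - 2)^2*(q^2 + 4*q) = (q - 2)^2*(q + 4)*(q)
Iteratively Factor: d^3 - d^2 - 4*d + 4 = (d - 2)*(d^2 + d - 2) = (d - 2)*(d + 2)*(d - 1)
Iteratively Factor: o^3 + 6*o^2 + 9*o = (o)*(o^2 + 6*o + 9) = o*(o + 3)*(o + 3)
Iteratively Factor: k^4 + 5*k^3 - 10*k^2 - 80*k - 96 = (k + 3)*(k^3 + 2*k^2 - 16*k - 32) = (k + 3)*(k + 4)*(k^2 - 2*k - 8) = (k - 4)*(k + 3)*(k + 4)*(k + 2)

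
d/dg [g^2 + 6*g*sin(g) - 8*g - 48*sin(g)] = 6*g*cos(g) + 2*g + 6*sin(g) - 48*cos(g) - 8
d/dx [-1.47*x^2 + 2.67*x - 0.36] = 2.67 - 2.94*x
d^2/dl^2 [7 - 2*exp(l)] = -2*exp(l)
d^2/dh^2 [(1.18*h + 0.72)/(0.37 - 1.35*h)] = -3.80322/(1.35*h - 0.37)^3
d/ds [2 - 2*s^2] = -4*s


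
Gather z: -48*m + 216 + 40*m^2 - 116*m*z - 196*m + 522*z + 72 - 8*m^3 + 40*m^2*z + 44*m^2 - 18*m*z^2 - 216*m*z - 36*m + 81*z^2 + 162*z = -8*m^3 + 84*m^2 - 280*m + z^2*(81 - 18*m) + z*(40*m^2 - 332*m + 684) + 288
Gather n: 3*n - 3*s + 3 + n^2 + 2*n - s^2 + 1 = n^2 + 5*n - s^2 - 3*s + 4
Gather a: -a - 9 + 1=-a - 8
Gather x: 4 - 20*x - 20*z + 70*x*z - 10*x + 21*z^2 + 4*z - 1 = x*(70*z - 30) + 21*z^2 - 16*z + 3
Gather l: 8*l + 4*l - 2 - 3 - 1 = 12*l - 6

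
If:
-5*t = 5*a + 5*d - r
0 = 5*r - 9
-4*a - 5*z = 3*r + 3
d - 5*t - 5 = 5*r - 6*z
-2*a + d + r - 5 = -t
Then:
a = -71/75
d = 4888/1125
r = 9/5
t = -3418/1125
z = -346/375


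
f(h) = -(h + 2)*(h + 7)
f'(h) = -2*h - 9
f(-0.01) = -13.91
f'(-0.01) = -8.98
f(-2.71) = 3.05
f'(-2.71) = -3.58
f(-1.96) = -0.20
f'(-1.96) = -5.08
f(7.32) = -133.46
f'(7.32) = -23.64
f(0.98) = -23.78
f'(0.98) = -10.96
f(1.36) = -28.09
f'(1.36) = -11.72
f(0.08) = -14.73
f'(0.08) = -9.16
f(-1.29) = -4.05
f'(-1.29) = -6.42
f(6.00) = -104.00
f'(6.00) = -21.00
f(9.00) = -176.00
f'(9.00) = -27.00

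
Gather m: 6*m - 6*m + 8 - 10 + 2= 0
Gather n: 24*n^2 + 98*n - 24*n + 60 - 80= 24*n^2 + 74*n - 20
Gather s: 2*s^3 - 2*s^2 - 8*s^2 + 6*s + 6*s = 2*s^3 - 10*s^2 + 12*s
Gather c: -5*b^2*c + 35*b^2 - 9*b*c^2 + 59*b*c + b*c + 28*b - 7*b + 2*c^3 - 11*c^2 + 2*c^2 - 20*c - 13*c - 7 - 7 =35*b^2 + 21*b + 2*c^3 + c^2*(-9*b - 9) + c*(-5*b^2 + 60*b - 33) - 14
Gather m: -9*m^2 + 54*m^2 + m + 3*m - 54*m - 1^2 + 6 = 45*m^2 - 50*m + 5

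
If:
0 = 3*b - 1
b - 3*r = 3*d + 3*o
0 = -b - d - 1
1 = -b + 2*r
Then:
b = 1/3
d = -4/3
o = 7/9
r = 2/3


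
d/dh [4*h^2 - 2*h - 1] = 8*h - 2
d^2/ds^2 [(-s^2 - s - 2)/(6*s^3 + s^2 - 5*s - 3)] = 2*(-36*s^6 - 108*s^5 - 540*s^4 - 258*s^3 + 57*s^2 - 87*s - 50)/(216*s^9 + 108*s^8 - 522*s^7 - 503*s^6 + 327*s^5 + 606*s^4 + 127*s^3 - 198*s^2 - 135*s - 27)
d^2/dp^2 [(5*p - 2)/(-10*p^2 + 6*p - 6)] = (25*(3*p - 1)*(5*p^2 - 3*p + 3) - (5*p - 2)*(10*p - 3)^2)/(5*p^2 - 3*p + 3)^3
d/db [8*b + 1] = 8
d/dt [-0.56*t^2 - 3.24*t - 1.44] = -1.12*t - 3.24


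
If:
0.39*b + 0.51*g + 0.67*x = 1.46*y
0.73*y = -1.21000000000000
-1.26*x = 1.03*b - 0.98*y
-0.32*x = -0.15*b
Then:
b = -1.00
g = -3.36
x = -0.47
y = -1.66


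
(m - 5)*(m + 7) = m^2 + 2*m - 35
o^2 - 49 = (o - 7)*(o + 7)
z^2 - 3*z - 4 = (z - 4)*(z + 1)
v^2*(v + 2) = v^3 + 2*v^2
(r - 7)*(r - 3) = r^2 - 10*r + 21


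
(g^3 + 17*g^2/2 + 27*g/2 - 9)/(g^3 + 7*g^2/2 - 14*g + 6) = (g + 3)/(g - 2)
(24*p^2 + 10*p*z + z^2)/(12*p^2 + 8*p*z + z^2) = (4*p + z)/(2*p + z)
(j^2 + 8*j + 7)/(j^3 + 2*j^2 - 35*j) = (j + 1)/(j*(j - 5))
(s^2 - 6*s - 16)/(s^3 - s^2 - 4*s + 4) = (s - 8)/(s^2 - 3*s + 2)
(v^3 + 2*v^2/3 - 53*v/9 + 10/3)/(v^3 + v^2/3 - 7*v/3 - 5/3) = (v^2 + 7*v/3 - 2)/(v^2 + 2*v + 1)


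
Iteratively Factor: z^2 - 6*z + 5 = (z - 5)*(z - 1)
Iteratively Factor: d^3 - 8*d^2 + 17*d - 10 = (d - 1)*(d^2 - 7*d + 10) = (d - 2)*(d - 1)*(d - 5)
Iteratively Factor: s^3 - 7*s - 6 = (s + 1)*(s^2 - s - 6) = (s + 1)*(s + 2)*(s - 3)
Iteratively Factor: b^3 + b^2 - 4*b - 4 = (b + 2)*(b^2 - b - 2) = (b - 2)*(b + 2)*(b + 1)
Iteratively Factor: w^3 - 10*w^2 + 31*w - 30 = (w - 2)*(w^2 - 8*w + 15) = (w - 5)*(w - 2)*(w - 3)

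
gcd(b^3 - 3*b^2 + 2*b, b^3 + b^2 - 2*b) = b^2 - b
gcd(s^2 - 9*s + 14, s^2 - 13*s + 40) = 1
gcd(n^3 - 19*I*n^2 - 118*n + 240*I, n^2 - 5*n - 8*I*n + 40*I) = n - 8*I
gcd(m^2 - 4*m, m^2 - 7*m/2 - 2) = m - 4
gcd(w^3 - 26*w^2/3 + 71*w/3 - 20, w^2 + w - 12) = w - 3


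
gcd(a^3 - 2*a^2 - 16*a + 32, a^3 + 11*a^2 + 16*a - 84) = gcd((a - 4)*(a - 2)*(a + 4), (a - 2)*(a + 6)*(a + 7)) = a - 2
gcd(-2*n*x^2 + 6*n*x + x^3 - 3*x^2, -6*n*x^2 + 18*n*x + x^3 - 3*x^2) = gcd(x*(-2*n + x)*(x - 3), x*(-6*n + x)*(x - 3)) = x^2 - 3*x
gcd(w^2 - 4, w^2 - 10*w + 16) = w - 2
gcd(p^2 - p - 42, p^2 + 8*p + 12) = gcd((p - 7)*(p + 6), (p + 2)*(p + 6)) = p + 6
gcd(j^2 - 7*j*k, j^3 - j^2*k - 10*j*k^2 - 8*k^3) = 1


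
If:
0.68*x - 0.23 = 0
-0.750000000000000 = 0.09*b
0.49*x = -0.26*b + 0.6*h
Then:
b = -8.33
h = -3.33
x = 0.34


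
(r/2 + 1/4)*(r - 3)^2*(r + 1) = r^4/2 - 9*r^3/4 + r^2/4 + 21*r/4 + 9/4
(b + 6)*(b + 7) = b^2 + 13*b + 42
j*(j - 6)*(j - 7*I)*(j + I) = j^4 - 6*j^3 - 6*I*j^3 + 7*j^2 + 36*I*j^2 - 42*j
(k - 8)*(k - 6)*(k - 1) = k^3 - 15*k^2 + 62*k - 48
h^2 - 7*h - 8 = (h - 8)*(h + 1)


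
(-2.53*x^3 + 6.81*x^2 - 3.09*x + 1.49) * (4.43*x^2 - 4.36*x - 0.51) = -11.2079*x^5 + 41.1991*x^4 - 42.09*x^3 + 16.6*x^2 - 4.9205*x - 0.7599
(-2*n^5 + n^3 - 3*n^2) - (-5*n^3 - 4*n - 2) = -2*n^5 + 6*n^3 - 3*n^2 + 4*n + 2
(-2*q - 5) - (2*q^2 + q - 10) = -2*q^2 - 3*q + 5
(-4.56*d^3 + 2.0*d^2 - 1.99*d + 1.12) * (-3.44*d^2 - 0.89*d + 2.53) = 15.6864*d^5 - 2.8216*d^4 - 6.4712*d^3 + 2.9783*d^2 - 6.0315*d + 2.8336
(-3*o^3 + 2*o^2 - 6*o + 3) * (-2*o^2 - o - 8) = 6*o^5 - o^4 + 34*o^3 - 16*o^2 + 45*o - 24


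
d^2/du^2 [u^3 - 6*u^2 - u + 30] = 6*u - 12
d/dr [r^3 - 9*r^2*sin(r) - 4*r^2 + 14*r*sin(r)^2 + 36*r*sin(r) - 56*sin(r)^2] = -9*r^2*cos(r) + 3*r^2 - 18*r*sin(r) + 14*r*sin(2*r) + 36*r*cos(r) - 8*r + 14*sin(r)^2 + 36*sin(r) - 56*sin(2*r)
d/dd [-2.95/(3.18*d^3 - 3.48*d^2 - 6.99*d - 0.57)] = (28.143*d^2 - 20.532*d - 20.6205)/(-3.18*d^3 + 3.48*d^2 + 6.99*d + 0.57)^2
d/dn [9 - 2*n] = -2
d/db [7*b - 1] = 7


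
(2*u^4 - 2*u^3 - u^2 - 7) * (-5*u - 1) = -10*u^5 + 8*u^4 + 7*u^3 + u^2 + 35*u + 7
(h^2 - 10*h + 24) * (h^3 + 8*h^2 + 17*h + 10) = h^5 - 2*h^4 - 39*h^3 + 32*h^2 + 308*h + 240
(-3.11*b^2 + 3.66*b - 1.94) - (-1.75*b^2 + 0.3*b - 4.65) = -1.36*b^2 + 3.36*b + 2.71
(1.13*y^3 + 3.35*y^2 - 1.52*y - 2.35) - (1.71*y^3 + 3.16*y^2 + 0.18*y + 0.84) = -0.58*y^3 + 0.19*y^2 - 1.7*y - 3.19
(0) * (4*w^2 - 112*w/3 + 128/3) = 0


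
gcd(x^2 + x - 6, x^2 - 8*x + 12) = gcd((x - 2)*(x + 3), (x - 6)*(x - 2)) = x - 2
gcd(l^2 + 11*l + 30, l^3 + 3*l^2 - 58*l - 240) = l^2 + 11*l + 30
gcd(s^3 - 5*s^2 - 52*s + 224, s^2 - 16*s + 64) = s - 8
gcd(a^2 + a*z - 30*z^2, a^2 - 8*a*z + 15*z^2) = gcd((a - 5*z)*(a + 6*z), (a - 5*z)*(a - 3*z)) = -a + 5*z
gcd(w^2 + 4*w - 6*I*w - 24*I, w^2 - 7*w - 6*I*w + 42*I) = w - 6*I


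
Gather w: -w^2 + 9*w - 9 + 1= -w^2 + 9*w - 8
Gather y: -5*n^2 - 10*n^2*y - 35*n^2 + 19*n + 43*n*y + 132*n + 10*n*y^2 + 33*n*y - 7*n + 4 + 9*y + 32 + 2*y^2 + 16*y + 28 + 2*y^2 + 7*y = -40*n^2 + 144*n + y^2*(10*n + 4) + y*(-10*n^2 + 76*n + 32) + 64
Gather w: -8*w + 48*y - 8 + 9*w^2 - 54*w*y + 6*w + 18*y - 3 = 9*w^2 + w*(-54*y - 2) + 66*y - 11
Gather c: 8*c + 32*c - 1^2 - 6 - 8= 40*c - 15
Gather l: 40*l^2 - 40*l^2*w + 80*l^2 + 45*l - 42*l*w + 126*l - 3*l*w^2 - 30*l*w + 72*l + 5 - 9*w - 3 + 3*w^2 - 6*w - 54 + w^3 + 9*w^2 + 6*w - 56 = l^2*(120 - 40*w) + l*(-3*w^2 - 72*w + 243) + w^3 + 12*w^2 - 9*w - 108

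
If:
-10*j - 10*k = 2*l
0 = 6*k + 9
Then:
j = 3/2 - l/5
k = -3/2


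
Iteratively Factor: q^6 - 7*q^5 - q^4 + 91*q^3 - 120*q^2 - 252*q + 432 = (q + 3)*(q^5 - 10*q^4 + 29*q^3 + 4*q^2 - 132*q + 144) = (q - 3)*(q + 3)*(q^4 - 7*q^3 + 8*q^2 + 28*q - 48) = (q - 3)^2*(q + 3)*(q^3 - 4*q^2 - 4*q + 16) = (q - 4)*(q - 3)^2*(q + 3)*(q^2 - 4) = (q - 4)*(q - 3)^2*(q - 2)*(q + 3)*(q + 2)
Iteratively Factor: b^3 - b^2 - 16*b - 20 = (b - 5)*(b^2 + 4*b + 4) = (b - 5)*(b + 2)*(b + 2)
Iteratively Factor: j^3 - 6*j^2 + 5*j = (j - 1)*(j^2 - 5*j) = (j - 5)*(j - 1)*(j)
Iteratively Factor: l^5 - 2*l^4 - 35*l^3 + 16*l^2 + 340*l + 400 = (l - 5)*(l^4 + 3*l^3 - 20*l^2 - 84*l - 80) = (l - 5)*(l + 2)*(l^3 + l^2 - 22*l - 40) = (l - 5)^2*(l + 2)*(l^2 + 6*l + 8) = (l - 5)^2*(l + 2)*(l + 4)*(l + 2)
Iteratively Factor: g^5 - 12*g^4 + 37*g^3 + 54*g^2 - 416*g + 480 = (g - 4)*(g^4 - 8*g^3 + 5*g^2 + 74*g - 120) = (g - 5)*(g - 4)*(g^3 - 3*g^2 - 10*g + 24) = (g - 5)*(g - 4)^2*(g^2 + g - 6) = (g - 5)*(g - 4)^2*(g + 3)*(g - 2)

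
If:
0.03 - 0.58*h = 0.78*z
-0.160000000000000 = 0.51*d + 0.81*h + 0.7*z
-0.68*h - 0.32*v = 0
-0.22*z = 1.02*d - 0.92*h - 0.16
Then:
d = -0.19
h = -0.32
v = 0.67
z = 0.27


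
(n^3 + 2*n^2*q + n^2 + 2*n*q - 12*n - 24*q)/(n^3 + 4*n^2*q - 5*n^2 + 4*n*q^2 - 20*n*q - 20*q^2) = (n^2 + n - 12)/(n^2 + 2*n*q - 5*n - 10*q)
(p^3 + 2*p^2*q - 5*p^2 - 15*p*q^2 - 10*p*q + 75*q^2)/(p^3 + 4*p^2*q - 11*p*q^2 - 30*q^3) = (p - 5)/(p + 2*q)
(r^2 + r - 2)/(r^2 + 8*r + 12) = (r - 1)/(r + 6)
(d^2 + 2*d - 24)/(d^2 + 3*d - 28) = (d + 6)/(d + 7)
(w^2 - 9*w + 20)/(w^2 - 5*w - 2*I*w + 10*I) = (w - 4)/(w - 2*I)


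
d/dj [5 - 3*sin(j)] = -3*cos(j)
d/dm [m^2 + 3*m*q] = 2*m + 3*q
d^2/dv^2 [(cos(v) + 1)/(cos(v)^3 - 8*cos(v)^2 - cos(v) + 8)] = (-4*sin(v)^4 + 51*sin(v)^2 - 423*cos(v)/4 + 27*cos(3*v)/4 + 99)/((cos(v) - 8)^3*(cos(v) - 1)^3)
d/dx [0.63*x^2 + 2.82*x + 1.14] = 1.26*x + 2.82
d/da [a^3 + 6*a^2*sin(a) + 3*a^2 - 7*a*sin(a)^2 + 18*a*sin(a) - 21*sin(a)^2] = 6*a^2*cos(a) + 3*a^2 + 12*a*sin(a) - 7*a*sin(2*a) + 18*a*cos(a) + 6*a - 7*sin(a)^2 + 18*sin(a) - 21*sin(2*a)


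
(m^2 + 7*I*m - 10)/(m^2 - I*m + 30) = (m + 2*I)/(m - 6*I)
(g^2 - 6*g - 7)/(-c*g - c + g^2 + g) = (7 - g)/(c - g)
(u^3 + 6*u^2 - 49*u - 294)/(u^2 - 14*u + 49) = (u^2 + 13*u + 42)/(u - 7)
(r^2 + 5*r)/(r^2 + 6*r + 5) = r/(r + 1)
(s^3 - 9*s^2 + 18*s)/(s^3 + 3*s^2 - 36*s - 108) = s*(s - 3)/(s^2 + 9*s + 18)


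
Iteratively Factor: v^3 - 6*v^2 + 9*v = (v - 3)*(v^2 - 3*v) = (v - 3)^2*(v)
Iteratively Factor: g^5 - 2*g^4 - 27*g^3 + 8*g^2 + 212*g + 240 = (g + 3)*(g^4 - 5*g^3 - 12*g^2 + 44*g + 80) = (g - 5)*(g + 3)*(g^3 - 12*g - 16) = (g - 5)*(g - 4)*(g + 3)*(g^2 + 4*g + 4) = (g - 5)*(g - 4)*(g + 2)*(g + 3)*(g + 2)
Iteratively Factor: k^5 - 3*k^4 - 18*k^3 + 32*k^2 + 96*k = (k + 2)*(k^4 - 5*k^3 - 8*k^2 + 48*k) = (k - 4)*(k + 2)*(k^3 - k^2 - 12*k) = k*(k - 4)*(k + 2)*(k^2 - k - 12) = k*(k - 4)*(k + 2)*(k + 3)*(k - 4)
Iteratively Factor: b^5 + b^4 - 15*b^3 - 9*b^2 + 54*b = (b - 3)*(b^4 + 4*b^3 - 3*b^2 - 18*b) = (b - 3)*(b - 2)*(b^3 + 6*b^2 + 9*b) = (b - 3)*(b - 2)*(b + 3)*(b^2 + 3*b) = b*(b - 3)*(b - 2)*(b + 3)*(b + 3)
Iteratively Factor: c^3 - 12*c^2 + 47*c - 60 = (c - 5)*(c^2 - 7*c + 12) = (c - 5)*(c - 4)*(c - 3)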